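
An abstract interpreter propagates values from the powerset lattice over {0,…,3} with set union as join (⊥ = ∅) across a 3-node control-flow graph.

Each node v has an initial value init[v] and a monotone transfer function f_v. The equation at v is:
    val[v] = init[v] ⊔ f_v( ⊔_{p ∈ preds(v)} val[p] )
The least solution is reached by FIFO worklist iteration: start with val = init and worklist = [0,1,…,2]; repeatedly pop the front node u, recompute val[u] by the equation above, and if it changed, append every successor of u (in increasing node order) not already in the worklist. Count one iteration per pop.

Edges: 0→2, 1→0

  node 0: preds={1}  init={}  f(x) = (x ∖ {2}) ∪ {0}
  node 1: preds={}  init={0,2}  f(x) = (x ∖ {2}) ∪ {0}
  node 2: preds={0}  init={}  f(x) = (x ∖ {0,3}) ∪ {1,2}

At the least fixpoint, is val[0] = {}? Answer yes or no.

Worklist (3 pops):
  #1 pop 0: in={0,2} → {0} (was {}); enqueue []
  #2 pop 1: in={} → {0,2} (no change)
  #3 pop 2: in={0} → {1,2} (was {}); enqueue []

Fixpoint:
  val[0] = {0}
  val[1] = {0,2}
  val[2] = {1,2}

no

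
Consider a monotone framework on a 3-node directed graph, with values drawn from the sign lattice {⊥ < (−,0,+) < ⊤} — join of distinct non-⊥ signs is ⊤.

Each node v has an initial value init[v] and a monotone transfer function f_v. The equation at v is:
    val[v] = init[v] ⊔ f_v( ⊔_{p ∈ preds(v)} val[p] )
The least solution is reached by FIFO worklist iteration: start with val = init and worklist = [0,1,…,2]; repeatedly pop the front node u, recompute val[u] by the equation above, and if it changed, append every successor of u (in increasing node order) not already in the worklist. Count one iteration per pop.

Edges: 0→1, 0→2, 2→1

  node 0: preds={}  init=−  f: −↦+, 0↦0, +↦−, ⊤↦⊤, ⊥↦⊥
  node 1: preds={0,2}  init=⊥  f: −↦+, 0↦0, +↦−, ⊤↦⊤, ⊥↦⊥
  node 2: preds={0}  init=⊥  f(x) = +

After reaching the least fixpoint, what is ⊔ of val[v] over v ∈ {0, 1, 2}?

Iteration log — 4 steps:
  step 1. node 0  ⊔preds=⊥  new=−  stable
  step 2. node 1  ⊔preds=−  new=+  old=⊥  +wl: 
  step 3. node 2  ⊔preds=−  new=+  old=⊥  +wl: 1
  step 4. node 1  ⊔preds=⊤  new=⊤  old=+  +wl: 

Least fixpoint reached:
  node 0: −
  node 1: ⊤
  node 2: +

⊤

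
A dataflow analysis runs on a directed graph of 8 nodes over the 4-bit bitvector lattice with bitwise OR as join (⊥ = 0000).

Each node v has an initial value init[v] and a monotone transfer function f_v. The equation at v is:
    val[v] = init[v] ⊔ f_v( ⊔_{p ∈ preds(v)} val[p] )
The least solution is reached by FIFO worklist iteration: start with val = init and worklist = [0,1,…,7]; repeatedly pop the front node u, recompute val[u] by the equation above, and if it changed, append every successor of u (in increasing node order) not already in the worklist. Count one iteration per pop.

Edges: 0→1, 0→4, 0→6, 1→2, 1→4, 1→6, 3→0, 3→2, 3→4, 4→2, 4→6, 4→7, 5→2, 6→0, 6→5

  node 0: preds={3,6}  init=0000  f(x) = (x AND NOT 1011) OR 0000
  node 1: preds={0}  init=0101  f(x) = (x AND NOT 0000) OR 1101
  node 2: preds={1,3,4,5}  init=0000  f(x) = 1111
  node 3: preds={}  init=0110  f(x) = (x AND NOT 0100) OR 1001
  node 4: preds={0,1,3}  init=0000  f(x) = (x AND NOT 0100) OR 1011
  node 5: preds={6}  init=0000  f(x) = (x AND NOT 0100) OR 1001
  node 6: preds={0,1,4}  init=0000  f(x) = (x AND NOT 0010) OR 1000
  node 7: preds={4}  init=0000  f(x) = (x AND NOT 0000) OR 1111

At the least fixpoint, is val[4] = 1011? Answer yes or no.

yes

Trace (11 dequeues):
  [1] u=0 | in 0110 | out 0100 | prev 0000 | push {}
  [2] u=1 | in 0100 | out 1101 | prev 0101 | push {}
  [3] u=2 | in 1111 | out 1111 | prev 0000 | push {}
  [4] u=3 | in 0000 | out 1111 | prev 0110 | push {0,2}
  [5] u=4 | in 1111 | out 1011 | prev 0000 | push {}
  [6] u=5 | in 0000 | out 1001 | prev 0000 | push {}
  [7] u=6 | in 1111 | out 1101 | prev 0000 | push {5}
  [8] u=7 | in 1011 | out 1111 | prev 0000 | push {}
  [9] u=0 | in 1111 | out 0100 | ==
  [10] u=2 | in 1111 | out 1111 | ==
  [11] u=5 | in 1101 | out 1001 | ==

Converged values:
  [0] 0100
  [1] 1101
  [2] 1111
  [3] 1111
  [4] 1011
  [5] 1001
  [6] 1101
  [7] 1111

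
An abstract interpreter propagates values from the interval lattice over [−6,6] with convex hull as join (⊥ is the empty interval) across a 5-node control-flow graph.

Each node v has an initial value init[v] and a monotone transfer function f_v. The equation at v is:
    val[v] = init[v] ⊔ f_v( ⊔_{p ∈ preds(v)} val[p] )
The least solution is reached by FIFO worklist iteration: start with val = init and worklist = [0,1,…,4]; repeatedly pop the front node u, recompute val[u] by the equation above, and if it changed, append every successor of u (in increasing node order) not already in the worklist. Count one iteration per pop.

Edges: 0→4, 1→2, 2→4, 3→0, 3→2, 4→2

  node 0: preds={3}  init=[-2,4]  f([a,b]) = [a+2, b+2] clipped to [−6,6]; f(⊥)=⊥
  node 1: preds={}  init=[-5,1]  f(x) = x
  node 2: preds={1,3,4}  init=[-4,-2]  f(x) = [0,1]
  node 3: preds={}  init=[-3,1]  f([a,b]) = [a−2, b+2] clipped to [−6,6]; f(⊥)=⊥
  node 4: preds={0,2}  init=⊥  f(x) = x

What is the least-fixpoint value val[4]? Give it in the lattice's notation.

[-4,4]

Iteration log — 6 steps:
  step 1. node 0  ⊔preds=[-3,1]  new=[-2,4]  stable
  step 2. node 1  ⊔preds=⊥  new=[-5,1]  stable
  step 3. node 2  ⊔preds=[-5,1]  new=[-4,1]  old=[-4,-2]  +wl: 
  step 4. node 3  ⊔preds=⊥  new=[-3,1]  stable
  step 5. node 4  ⊔preds=[-4,4]  new=[-4,4]  old=⊥  +wl: 2
  step 6. node 2  ⊔preds=[-5,4]  new=[-4,1]  stable

Least fixpoint reached:
  node 0: [-2,4]
  node 1: [-5,1]
  node 2: [-4,1]
  node 3: [-3,1]
  node 4: [-4,4]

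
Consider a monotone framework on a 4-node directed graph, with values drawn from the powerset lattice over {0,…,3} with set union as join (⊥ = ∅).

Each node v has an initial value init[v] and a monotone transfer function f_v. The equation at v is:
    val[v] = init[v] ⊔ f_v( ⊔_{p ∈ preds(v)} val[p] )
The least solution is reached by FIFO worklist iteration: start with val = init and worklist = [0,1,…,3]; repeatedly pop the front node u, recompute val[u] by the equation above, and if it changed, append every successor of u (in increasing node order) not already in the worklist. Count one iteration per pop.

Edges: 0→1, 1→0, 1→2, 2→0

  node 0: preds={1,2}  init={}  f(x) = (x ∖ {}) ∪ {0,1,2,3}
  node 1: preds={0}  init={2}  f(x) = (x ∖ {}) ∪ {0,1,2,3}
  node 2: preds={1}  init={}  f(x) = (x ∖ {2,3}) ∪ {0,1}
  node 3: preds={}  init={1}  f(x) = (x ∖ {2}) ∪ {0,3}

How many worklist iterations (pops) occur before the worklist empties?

5

Iteration log — 5 steps:
  step 1. node 0  ⊔preds={2}  new={0,1,2,3}  old={}  +wl: 
  step 2. node 1  ⊔preds={0,1,2,3}  new={0,1,2,3}  old={2}  +wl: 0
  step 3. node 2  ⊔preds={0,1,2,3}  new={0,1}  old={}  +wl: 
  step 4. node 3  ⊔preds={}  new={0,1,3}  old={1}  +wl: 
  step 5. node 0  ⊔preds={0,1,2,3}  new={0,1,2,3}  stable

Least fixpoint reached:
  node 0: {0,1,2,3}
  node 1: {0,1,2,3}
  node 2: {0,1}
  node 3: {0,1,3}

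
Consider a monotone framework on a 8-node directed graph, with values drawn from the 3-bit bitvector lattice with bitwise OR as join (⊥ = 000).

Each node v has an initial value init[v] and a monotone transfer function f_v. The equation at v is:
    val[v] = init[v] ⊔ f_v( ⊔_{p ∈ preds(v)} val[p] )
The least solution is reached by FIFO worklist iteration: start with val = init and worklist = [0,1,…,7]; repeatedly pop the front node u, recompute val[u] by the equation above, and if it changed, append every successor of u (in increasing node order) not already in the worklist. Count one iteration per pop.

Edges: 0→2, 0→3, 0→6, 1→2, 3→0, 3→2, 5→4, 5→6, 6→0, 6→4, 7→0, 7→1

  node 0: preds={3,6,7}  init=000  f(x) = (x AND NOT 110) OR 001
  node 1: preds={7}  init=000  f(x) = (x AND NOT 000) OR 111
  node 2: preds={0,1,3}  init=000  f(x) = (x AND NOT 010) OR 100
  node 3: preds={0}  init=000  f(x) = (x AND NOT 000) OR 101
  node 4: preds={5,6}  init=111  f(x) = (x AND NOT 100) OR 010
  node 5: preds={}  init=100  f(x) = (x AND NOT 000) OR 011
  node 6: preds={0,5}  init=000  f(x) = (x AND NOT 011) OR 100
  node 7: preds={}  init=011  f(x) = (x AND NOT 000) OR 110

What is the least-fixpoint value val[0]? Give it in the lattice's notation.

001

Iteration log — 12 steps:
  step 1. node 0  ⊔preds=011  new=001  old=000  +wl: 
  step 2. node 1  ⊔preds=011  new=111  old=000  +wl: 
  step 3. node 2  ⊔preds=111  new=101  old=000  +wl: 
  step 4. node 3  ⊔preds=001  new=101  old=000  +wl: 0,2
  step 5. node 4  ⊔preds=100  new=111  stable
  step 6. node 5  ⊔preds=000  new=111  old=100  +wl: 4
  step 7. node 6  ⊔preds=111  new=100  old=000  +wl: 
  step 8. node 7  ⊔preds=000  new=111  old=011  +wl: 1
  step 9. node 0  ⊔preds=111  new=001  stable
  step 10. node 2  ⊔preds=111  new=101  stable
  step 11. node 4  ⊔preds=111  new=111  stable
  step 12. node 1  ⊔preds=111  new=111  stable

Least fixpoint reached:
  node 0: 001
  node 1: 111
  node 2: 101
  node 3: 101
  node 4: 111
  node 5: 111
  node 6: 100
  node 7: 111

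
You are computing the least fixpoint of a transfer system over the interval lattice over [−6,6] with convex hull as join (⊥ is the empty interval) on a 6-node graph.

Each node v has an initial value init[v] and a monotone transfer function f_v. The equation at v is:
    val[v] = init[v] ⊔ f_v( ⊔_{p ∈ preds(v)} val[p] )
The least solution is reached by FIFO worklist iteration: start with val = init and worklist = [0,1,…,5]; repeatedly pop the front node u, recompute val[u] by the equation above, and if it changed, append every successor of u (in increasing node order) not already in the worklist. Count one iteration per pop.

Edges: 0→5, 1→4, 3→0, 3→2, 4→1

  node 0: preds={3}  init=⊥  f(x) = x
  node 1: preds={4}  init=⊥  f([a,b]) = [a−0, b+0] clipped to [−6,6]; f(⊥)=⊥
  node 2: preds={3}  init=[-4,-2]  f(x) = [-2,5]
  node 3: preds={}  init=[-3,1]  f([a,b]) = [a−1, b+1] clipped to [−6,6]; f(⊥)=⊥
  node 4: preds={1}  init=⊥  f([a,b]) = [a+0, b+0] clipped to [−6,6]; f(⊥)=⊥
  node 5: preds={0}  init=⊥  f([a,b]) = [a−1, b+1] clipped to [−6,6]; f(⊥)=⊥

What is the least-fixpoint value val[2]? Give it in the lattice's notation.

[-4,5]

Trace (6 dequeues):
  [1] u=0 | in [-3,1] | out [-3,1] | prev ⊥ | push {}
  [2] u=1 | in ⊥ | out ⊥ | ==
  [3] u=2 | in [-3,1] | out [-4,5] | prev [-4,-2] | push {}
  [4] u=3 | in ⊥ | out [-3,1] | ==
  [5] u=4 | in ⊥ | out ⊥ | ==
  [6] u=5 | in [-3,1] | out [-4,2] | prev ⊥ | push {}

Converged values:
  [0] [-3,1]
  [1] ⊥
  [2] [-4,5]
  [3] [-3,1]
  [4] ⊥
  [5] [-4,2]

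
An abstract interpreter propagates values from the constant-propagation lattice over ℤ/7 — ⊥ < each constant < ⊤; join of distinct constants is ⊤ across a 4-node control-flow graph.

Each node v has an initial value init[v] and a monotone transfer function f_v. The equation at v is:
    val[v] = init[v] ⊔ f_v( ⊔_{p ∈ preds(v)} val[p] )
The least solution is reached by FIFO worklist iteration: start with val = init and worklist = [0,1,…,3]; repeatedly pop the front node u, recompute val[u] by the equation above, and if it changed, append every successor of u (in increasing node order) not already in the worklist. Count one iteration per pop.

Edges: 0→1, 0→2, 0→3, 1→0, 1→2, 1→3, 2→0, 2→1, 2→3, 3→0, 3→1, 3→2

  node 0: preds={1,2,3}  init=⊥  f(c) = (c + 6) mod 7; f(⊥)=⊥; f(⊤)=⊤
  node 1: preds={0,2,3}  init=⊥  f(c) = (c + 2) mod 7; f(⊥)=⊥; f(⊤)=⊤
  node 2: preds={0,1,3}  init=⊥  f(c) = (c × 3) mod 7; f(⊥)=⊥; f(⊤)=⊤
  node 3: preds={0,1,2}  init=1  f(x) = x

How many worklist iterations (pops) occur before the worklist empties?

Worklist (8 pops):
  #1 pop 0: in=1 → 0 (was ⊥); enqueue []
  #2 pop 1: in=⊤ → ⊤ (was ⊥); enqueue [0]
  #3 pop 2: in=⊤ → ⊤ (was ⊥); enqueue [1]
  #4 pop 3: in=⊤ → ⊤ (was 1); enqueue [2]
  #5 pop 0: in=⊤ → ⊤ (was 0); enqueue [3]
  #6 pop 1: in=⊤ → ⊤ (no change)
  #7 pop 2: in=⊤ → ⊤ (no change)
  #8 pop 3: in=⊤ → ⊤ (no change)

Fixpoint:
  val[0] = ⊤
  val[1] = ⊤
  val[2] = ⊤
  val[3] = ⊤

8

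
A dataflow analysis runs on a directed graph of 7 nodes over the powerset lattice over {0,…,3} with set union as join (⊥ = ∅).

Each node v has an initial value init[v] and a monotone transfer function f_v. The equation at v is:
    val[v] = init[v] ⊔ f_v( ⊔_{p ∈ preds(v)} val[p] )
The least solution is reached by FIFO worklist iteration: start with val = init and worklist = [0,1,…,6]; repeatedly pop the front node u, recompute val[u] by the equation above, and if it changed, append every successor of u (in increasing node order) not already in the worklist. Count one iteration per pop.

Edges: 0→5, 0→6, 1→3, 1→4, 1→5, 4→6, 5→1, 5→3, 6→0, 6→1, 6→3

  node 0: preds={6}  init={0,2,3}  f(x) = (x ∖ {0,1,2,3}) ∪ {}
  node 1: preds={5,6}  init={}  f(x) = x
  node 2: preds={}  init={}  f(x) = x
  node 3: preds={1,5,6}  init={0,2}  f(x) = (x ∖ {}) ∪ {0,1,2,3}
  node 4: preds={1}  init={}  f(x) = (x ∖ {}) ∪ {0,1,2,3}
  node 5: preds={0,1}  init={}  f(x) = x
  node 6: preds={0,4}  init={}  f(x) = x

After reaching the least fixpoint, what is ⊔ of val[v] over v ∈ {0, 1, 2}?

Worklist (14 pops):
  #1 pop 0: in={} → {0,2,3} (no change)
  #2 pop 1: in={} → {} (no change)
  #3 pop 2: in={} → {} (no change)
  #4 pop 3: in={} → {0,1,2,3} (was {0,2}); enqueue []
  #5 pop 4: in={} → {0,1,2,3} (was {}); enqueue []
  #6 pop 5: in={0,2,3} → {0,2,3} (was {}); enqueue [1,3]
  #7 pop 6: in={0,1,2,3} → {0,1,2,3} (was {}); enqueue [0]
  #8 pop 1: in={0,1,2,3} → {0,1,2,3} (was {}); enqueue [4,5]
  #9 pop 3: in={0,1,2,3} → {0,1,2,3} (no change)
  #10 pop 0: in={0,1,2,3} → {0,2,3} (no change)
  #11 pop 4: in={0,1,2,3} → {0,1,2,3} (no change)
  #12 pop 5: in={0,1,2,3} → {0,1,2,3} (was {0,2,3}); enqueue [1,3]
  #13 pop 1: in={0,1,2,3} → {0,1,2,3} (no change)
  #14 pop 3: in={0,1,2,3} → {0,1,2,3} (no change)

Fixpoint:
  val[0] = {0,2,3}
  val[1] = {0,1,2,3}
  val[2] = {}
  val[3] = {0,1,2,3}
  val[4] = {0,1,2,3}
  val[5] = {0,1,2,3}
  val[6] = {0,1,2,3}

{0,1,2,3}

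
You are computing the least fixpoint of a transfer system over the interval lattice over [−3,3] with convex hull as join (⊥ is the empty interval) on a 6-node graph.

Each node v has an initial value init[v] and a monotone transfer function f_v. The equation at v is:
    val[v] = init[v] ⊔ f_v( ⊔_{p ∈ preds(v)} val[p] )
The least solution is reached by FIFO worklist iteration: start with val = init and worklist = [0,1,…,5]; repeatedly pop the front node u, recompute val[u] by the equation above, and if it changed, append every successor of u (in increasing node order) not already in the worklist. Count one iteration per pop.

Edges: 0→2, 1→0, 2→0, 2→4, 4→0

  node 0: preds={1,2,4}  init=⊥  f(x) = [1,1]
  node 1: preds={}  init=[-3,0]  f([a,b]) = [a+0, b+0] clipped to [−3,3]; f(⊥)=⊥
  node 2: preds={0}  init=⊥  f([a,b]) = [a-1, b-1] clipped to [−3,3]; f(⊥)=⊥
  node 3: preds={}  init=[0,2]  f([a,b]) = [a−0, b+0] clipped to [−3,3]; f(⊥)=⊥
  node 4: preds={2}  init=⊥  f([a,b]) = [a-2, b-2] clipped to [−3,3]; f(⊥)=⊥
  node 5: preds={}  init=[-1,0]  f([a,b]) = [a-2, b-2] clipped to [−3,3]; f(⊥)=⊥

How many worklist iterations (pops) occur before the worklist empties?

Trace (7 dequeues):
  [1] u=0 | in [-3,0] | out [1,1] | prev ⊥ | push {}
  [2] u=1 | in ⊥ | out [-3,0] | ==
  [3] u=2 | in [1,1] | out [0,0] | prev ⊥ | push {0}
  [4] u=3 | in ⊥ | out [0,2] | ==
  [5] u=4 | in [0,0] | out [-2,-2] | prev ⊥ | push {}
  [6] u=5 | in ⊥ | out [-1,0] | ==
  [7] u=0 | in [-3,0] | out [1,1] | ==

Converged values:
  [0] [1,1]
  [1] [-3,0]
  [2] [0,0]
  [3] [0,2]
  [4] [-2,-2]
  [5] [-1,0]

7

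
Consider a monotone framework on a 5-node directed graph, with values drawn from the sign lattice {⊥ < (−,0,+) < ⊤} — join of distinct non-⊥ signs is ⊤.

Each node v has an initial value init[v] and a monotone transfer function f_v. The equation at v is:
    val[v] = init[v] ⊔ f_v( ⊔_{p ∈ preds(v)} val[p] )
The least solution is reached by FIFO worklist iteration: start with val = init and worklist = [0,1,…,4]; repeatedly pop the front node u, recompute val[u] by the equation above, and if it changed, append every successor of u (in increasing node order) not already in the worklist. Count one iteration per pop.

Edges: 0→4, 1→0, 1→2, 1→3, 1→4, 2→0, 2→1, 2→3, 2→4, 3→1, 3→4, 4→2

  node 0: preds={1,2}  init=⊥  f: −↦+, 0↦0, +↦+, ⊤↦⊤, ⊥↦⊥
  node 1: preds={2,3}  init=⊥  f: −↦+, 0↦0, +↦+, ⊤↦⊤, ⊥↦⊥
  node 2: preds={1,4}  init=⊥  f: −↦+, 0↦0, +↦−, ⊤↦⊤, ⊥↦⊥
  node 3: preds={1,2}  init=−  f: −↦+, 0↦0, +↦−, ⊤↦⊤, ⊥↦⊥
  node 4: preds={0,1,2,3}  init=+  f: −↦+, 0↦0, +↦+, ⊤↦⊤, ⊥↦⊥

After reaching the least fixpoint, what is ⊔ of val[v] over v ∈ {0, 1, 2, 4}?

Iteration log — 12 steps:
  step 1. node 0  ⊔preds=⊥  new=⊥  stable
  step 2. node 1  ⊔preds=−  new=+  old=⊥  +wl: 0
  step 3. node 2  ⊔preds=+  new=−  old=⊥  +wl: 1
  step 4. node 3  ⊔preds=⊤  new=⊤  old=−  +wl: 
  step 5. node 4  ⊔preds=⊤  new=⊤  old=+  +wl: 2
  step 6. node 0  ⊔preds=⊤  new=⊤  old=⊥  +wl: 4
  step 7. node 1  ⊔preds=⊤  new=⊤  old=+  +wl: 0,3
  step 8. node 2  ⊔preds=⊤  new=⊤  old=−  +wl: 1
  step 9. node 4  ⊔preds=⊤  new=⊤  stable
  step 10. node 0  ⊔preds=⊤  new=⊤  stable
  step 11. node 3  ⊔preds=⊤  new=⊤  stable
  step 12. node 1  ⊔preds=⊤  new=⊤  stable

Least fixpoint reached:
  node 0: ⊤
  node 1: ⊤
  node 2: ⊤
  node 3: ⊤
  node 4: ⊤

⊤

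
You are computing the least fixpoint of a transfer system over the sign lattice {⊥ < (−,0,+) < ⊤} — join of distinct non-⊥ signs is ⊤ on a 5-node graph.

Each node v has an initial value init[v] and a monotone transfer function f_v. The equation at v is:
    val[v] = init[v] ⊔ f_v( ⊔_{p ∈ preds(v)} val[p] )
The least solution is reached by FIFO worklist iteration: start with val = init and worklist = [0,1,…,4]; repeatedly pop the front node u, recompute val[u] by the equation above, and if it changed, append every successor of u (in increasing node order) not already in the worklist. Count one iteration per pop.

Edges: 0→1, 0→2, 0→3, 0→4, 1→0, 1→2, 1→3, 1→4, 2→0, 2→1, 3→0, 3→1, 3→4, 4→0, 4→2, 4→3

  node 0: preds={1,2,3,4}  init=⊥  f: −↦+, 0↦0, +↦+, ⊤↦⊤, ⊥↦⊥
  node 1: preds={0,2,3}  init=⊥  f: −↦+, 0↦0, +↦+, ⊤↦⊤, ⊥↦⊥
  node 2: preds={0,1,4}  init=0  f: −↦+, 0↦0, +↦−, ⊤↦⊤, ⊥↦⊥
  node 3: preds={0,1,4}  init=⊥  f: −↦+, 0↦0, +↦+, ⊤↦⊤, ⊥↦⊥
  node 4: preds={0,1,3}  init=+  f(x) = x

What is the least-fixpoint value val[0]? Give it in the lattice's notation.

⊤

Iteration log — 9 steps:
  step 1. node 0  ⊔preds=⊤  new=⊤  old=⊥  +wl: 
  step 2. node 1  ⊔preds=⊤  new=⊤  old=⊥  +wl: 0
  step 3. node 2  ⊔preds=⊤  new=⊤  old=0  +wl: 1
  step 4. node 3  ⊔preds=⊤  new=⊤  old=⊥  +wl: 
  step 5. node 4  ⊔preds=⊤  new=⊤  old=+  +wl: 2,3
  step 6. node 0  ⊔preds=⊤  new=⊤  stable
  step 7. node 1  ⊔preds=⊤  new=⊤  stable
  step 8. node 2  ⊔preds=⊤  new=⊤  stable
  step 9. node 3  ⊔preds=⊤  new=⊤  stable

Least fixpoint reached:
  node 0: ⊤
  node 1: ⊤
  node 2: ⊤
  node 3: ⊤
  node 4: ⊤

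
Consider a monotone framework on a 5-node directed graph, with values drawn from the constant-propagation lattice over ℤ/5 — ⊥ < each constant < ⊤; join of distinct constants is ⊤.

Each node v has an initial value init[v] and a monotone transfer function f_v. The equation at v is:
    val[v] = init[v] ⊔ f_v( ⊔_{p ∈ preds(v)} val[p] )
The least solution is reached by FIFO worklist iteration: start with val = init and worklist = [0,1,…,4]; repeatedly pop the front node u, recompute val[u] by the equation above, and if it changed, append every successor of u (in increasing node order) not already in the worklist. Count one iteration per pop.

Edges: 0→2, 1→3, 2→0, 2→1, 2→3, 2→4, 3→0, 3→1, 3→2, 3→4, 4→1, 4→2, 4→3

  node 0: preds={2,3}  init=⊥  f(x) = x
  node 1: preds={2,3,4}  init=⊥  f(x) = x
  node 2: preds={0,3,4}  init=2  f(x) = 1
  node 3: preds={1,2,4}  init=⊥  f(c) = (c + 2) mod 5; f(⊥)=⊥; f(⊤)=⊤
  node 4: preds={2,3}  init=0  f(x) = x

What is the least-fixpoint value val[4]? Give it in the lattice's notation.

⊤

Worklist (9 pops):
  #1 pop 0: in=2 → 2 (was ⊥); enqueue []
  #2 pop 1: in=⊤ → ⊤ (was ⊥); enqueue []
  #3 pop 2: in=⊤ → ⊤ (was 2); enqueue [0,1]
  #4 pop 3: in=⊤ → ⊤ (was ⊥); enqueue [2]
  #5 pop 4: in=⊤ → ⊤ (was 0); enqueue [3]
  #6 pop 0: in=⊤ → ⊤ (was 2); enqueue []
  #7 pop 1: in=⊤ → ⊤ (no change)
  #8 pop 2: in=⊤ → ⊤ (no change)
  #9 pop 3: in=⊤ → ⊤ (no change)

Fixpoint:
  val[0] = ⊤
  val[1] = ⊤
  val[2] = ⊤
  val[3] = ⊤
  val[4] = ⊤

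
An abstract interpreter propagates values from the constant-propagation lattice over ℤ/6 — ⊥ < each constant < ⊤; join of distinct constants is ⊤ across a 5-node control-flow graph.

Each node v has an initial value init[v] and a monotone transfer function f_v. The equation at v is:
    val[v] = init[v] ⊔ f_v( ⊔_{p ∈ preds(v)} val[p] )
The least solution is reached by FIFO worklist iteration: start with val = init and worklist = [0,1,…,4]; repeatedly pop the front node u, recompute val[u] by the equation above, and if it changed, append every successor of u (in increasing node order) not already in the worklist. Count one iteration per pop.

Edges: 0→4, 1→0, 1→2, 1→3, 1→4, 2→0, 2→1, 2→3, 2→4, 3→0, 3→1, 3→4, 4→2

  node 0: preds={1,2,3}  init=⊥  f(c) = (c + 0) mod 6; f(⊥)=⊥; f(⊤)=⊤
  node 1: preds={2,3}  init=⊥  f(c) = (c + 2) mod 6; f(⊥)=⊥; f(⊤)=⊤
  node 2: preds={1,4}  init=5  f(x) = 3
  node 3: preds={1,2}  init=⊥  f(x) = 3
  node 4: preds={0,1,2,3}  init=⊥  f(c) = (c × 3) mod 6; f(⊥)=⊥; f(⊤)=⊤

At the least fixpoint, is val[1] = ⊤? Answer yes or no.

Trace (11 dequeues):
  [1] u=0 | in 5 | out 5 | prev ⊥ | push {}
  [2] u=1 | in 5 | out 1 | prev ⊥ | push {0}
  [3] u=2 | in 1 | out ⊤ | prev 5 | push {1}
  [4] u=3 | in ⊤ | out 3 | prev ⊥ | push {}
  [5] u=4 | in ⊤ | out ⊤ | prev ⊥ | push {2}
  [6] u=0 | in ⊤ | out ⊤ | prev 5 | push {4}
  [7] u=1 | in ⊤ | out ⊤ | prev 1 | push {0,3}
  [8] u=2 | in ⊤ | out ⊤ | ==
  [9] u=4 | in ⊤ | out ⊤ | ==
  [10] u=0 | in ⊤ | out ⊤ | ==
  [11] u=3 | in ⊤ | out 3 | ==

Converged values:
  [0] ⊤
  [1] ⊤
  [2] ⊤
  [3] 3
  [4] ⊤

yes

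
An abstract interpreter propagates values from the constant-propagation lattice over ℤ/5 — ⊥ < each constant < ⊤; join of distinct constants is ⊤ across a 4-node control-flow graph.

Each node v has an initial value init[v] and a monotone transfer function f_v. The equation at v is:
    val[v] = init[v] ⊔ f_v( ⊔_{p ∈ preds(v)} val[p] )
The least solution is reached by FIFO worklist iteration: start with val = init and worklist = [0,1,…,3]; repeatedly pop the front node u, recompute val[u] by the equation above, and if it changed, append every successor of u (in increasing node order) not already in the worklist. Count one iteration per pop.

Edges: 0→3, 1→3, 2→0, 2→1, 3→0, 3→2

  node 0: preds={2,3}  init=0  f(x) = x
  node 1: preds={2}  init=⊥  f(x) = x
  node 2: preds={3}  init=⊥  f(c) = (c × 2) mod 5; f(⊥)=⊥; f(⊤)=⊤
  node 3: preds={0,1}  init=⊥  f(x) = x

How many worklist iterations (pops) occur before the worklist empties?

9

Trace (9 dequeues):
  [1] u=0 | in ⊥ | out 0 | ==
  [2] u=1 | in ⊥ | out ⊥ | ==
  [3] u=2 | in ⊥ | out ⊥ | ==
  [4] u=3 | in 0 | out 0 | prev ⊥ | push {0,2}
  [5] u=0 | in 0 | out 0 | ==
  [6] u=2 | in 0 | out 0 | prev ⊥ | push {0,1}
  [7] u=0 | in 0 | out 0 | ==
  [8] u=1 | in 0 | out 0 | prev ⊥ | push {3}
  [9] u=3 | in 0 | out 0 | ==

Converged values:
  [0] 0
  [1] 0
  [2] 0
  [3] 0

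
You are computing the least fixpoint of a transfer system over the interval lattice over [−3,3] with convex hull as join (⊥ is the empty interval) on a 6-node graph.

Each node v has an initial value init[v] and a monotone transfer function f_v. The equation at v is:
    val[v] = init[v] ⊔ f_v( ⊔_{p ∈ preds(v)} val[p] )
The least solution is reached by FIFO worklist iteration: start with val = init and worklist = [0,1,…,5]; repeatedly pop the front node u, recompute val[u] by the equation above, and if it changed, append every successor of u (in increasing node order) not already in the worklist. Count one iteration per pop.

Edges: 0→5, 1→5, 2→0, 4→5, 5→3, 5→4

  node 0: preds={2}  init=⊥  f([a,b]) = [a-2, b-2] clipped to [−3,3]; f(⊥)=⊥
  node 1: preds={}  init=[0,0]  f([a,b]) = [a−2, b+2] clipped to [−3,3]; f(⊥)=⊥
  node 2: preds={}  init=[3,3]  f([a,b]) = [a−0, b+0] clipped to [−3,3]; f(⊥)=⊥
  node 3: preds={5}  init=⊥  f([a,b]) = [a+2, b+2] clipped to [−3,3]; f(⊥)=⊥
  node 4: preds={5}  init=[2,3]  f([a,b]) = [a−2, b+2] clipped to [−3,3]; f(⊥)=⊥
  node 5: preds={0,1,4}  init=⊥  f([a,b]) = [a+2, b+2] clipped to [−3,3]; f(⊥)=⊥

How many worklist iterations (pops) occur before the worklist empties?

Trace (9 dequeues):
  [1] u=0 | in [3,3] | out [1,1] | prev ⊥ | push {}
  [2] u=1 | in ⊥ | out [0,0] | ==
  [3] u=2 | in ⊥ | out [3,3] | ==
  [4] u=3 | in ⊥ | out ⊥ | ==
  [5] u=4 | in ⊥ | out [2,3] | ==
  [6] u=5 | in [0,3] | out [2,3] | prev ⊥ | push {3,4}
  [7] u=3 | in [2,3] | out [3,3] | prev ⊥ | push {}
  [8] u=4 | in [2,3] | out [0,3] | prev [2,3] | push {5}
  [9] u=5 | in [0,3] | out [2,3] | ==

Converged values:
  [0] [1,1]
  [1] [0,0]
  [2] [3,3]
  [3] [3,3]
  [4] [0,3]
  [5] [2,3]

9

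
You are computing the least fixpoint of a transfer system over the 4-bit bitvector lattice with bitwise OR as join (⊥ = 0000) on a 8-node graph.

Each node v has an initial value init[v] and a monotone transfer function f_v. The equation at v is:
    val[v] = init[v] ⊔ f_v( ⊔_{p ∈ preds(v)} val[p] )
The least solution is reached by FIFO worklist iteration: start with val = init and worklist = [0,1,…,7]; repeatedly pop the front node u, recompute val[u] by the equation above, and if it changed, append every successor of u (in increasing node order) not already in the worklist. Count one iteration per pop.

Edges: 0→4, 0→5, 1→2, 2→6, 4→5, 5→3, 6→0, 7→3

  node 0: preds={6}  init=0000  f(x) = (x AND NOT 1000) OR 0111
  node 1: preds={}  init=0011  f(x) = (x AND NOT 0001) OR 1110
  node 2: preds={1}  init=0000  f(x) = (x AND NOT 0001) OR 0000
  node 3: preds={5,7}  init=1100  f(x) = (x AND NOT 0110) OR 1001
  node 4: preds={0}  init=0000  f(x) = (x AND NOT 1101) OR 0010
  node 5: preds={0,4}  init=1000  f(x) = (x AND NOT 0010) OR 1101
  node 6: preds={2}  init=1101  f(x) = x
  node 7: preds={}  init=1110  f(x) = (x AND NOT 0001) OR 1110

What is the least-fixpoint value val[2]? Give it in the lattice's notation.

Iteration log — 10 steps:
  step 1. node 0  ⊔preds=1101  new=0111  old=0000  +wl: 
  step 2. node 1  ⊔preds=0000  new=1111  old=0011  +wl: 
  step 3. node 2  ⊔preds=1111  new=1110  old=0000  +wl: 
  step 4. node 3  ⊔preds=1110  new=1101  old=1100  +wl: 
  step 5. node 4  ⊔preds=0111  new=0010  old=0000  +wl: 
  step 6. node 5  ⊔preds=0111  new=1101  old=1000  +wl: 3
  step 7. node 6  ⊔preds=1110  new=1111  old=1101  +wl: 0
  step 8. node 7  ⊔preds=0000  new=1110  stable
  step 9. node 3  ⊔preds=1111  new=1101  stable
  step 10. node 0  ⊔preds=1111  new=0111  stable

Least fixpoint reached:
  node 0: 0111
  node 1: 1111
  node 2: 1110
  node 3: 1101
  node 4: 0010
  node 5: 1101
  node 6: 1111
  node 7: 1110

1110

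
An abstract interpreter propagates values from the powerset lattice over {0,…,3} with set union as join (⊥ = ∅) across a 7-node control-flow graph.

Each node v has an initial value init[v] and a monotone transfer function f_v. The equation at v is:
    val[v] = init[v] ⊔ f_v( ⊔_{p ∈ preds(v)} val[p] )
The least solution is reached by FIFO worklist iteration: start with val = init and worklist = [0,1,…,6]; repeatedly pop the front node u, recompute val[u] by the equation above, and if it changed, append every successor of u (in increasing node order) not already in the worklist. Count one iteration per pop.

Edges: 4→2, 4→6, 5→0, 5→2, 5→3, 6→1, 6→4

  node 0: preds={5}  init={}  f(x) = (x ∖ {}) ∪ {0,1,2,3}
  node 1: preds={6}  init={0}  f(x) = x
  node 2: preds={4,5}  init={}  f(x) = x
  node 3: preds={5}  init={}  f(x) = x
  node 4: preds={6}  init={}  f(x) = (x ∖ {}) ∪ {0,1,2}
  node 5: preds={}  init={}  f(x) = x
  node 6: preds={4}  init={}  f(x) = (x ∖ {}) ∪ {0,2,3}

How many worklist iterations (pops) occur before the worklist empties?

12

Iteration log — 12 steps:
  step 1. node 0  ⊔preds={}  new={0,1,2,3}  old={}  +wl: 
  step 2. node 1  ⊔preds={}  new={0}  stable
  step 3. node 2  ⊔preds={}  new={}  stable
  step 4. node 3  ⊔preds={}  new={}  stable
  step 5. node 4  ⊔preds={}  new={0,1,2}  old={}  +wl: 2
  step 6. node 5  ⊔preds={}  new={}  stable
  step 7. node 6  ⊔preds={0,1,2}  new={0,1,2,3}  old={}  +wl: 1,4
  step 8. node 2  ⊔preds={0,1,2}  new={0,1,2}  old={}  +wl: 
  step 9. node 1  ⊔preds={0,1,2,3}  new={0,1,2,3}  old={0}  +wl: 
  step 10. node 4  ⊔preds={0,1,2,3}  new={0,1,2,3}  old={0,1,2}  +wl: 2,6
  step 11. node 2  ⊔preds={0,1,2,3}  new={0,1,2,3}  old={0,1,2}  +wl: 
  step 12. node 6  ⊔preds={0,1,2,3}  new={0,1,2,3}  stable

Least fixpoint reached:
  node 0: {0,1,2,3}
  node 1: {0,1,2,3}
  node 2: {0,1,2,3}
  node 3: {}
  node 4: {0,1,2,3}
  node 5: {}
  node 6: {0,1,2,3}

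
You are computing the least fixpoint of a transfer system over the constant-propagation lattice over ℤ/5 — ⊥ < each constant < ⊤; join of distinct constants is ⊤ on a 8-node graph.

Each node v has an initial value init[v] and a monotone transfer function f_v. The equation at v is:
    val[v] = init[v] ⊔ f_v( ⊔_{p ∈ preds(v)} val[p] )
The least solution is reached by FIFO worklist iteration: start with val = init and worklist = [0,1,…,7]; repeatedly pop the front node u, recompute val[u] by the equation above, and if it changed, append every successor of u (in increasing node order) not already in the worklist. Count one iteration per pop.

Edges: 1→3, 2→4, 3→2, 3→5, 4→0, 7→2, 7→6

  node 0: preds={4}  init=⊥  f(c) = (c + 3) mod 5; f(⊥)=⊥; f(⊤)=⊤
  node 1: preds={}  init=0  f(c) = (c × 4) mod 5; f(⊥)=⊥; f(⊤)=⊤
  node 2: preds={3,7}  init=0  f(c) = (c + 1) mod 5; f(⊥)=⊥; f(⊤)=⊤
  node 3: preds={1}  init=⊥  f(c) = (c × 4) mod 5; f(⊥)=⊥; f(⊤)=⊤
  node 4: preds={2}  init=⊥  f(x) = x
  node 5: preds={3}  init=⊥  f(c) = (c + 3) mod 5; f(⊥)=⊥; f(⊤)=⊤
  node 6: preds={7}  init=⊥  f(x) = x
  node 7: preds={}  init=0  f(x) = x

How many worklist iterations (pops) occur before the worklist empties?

10

Worklist (10 pops):
  #1 pop 0: in=⊥ → ⊥ (no change)
  #2 pop 1: in=⊥ → 0 (no change)
  #3 pop 2: in=0 → ⊤ (was 0); enqueue []
  #4 pop 3: in=0 → 0 (was ⊥); enqueue [2]
  #5 pop 4: in=⊤ → ⊤ (was ⊥); enqueue [0]
  #6 pop 5: in=0 → 3 (was ⊥); enqueue []
  #7 pop 6: in=0 → 0 (was ⊥); enqueue []
  #8 pop 7: in=⊥ → 0 (no change)
  #9 pop 2: in=0 → ⊤ (no change)
  #10 pop 0: in=⊤ → ⊤ (was ⊥); enqueue []

Fixpoint:
  val[0] = ⊤
  val[1] = 0
  val[2] = ⊤
  val[3] = 0
  val[4] = ⊤
  val[5] = 3
  val[6] = 0
  val[7] = 0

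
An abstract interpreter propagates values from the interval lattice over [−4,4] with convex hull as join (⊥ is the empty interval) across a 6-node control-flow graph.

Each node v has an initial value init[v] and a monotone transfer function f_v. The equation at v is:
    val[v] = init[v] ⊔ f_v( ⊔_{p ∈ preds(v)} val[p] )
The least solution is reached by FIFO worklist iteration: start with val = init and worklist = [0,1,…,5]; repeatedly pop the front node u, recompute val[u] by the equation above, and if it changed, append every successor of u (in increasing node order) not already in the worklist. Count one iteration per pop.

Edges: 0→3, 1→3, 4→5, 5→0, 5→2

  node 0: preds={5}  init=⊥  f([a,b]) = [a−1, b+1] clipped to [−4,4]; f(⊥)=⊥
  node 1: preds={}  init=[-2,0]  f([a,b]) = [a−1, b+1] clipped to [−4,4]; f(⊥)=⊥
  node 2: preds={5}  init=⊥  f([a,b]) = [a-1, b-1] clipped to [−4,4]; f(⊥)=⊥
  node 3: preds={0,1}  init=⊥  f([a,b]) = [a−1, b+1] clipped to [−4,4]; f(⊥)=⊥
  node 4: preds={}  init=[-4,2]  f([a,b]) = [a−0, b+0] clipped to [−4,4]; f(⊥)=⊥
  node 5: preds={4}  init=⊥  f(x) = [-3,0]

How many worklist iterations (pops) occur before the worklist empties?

Trace (9 dequeues):
  [1] u=0 | in ⊥ | out ⊥ | ==
  [2] u=1 | in ⊥ | out [-2,0] | ==
  [3] u=2 | in ⊥ | out ⊥ | ==
  [4] u=3 | in [-2,0] | out [-3,1] | prev ⊥ | push {}
  [5] u=4 | in ⊥ | out [-4,2] | ==
  [6] u=5 | in [-4,2] | out [-3,0] | prev ⊥ | push {0,2}
  [7] u=0 | in [-3,0] | out [-4,1] | prev ⊥ | push {3}
  [8] u=2 | in [-3,0] | out [-4,-1] | prev ⊥ | push {}
  [9] u=3 | in [-4,1] | out [-4,2] | prev [-3,1] | push {}

Converged values:
  [0] [-4,1]
  [1] [-2,0]
  [2] [-4,-1]
  [3] [-4,2]
  [4] [-4,2]
  [5] [-3,0]

9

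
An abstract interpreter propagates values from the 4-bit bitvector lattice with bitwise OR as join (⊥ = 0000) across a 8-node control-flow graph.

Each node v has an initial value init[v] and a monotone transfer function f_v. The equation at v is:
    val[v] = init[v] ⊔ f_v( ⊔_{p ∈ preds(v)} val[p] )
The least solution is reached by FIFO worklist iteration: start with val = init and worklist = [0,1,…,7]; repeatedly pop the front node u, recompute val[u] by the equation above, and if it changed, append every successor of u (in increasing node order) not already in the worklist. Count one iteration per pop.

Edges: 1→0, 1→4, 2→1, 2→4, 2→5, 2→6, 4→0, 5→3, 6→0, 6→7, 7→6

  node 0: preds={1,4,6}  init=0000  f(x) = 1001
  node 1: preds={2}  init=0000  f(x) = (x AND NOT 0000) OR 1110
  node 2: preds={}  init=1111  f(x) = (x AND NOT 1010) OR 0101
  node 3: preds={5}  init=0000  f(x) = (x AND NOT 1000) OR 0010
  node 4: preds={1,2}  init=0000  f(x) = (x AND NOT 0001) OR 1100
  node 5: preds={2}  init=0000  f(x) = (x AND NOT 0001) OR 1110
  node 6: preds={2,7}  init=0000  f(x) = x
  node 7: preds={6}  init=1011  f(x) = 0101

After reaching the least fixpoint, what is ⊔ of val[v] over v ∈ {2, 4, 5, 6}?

1111

Worklist (11 pops):
  #1 pop 0: in=0000 → 1001 (was 0000); enqueue []
  #2 pop 1: in=1111 → 1111 (was 0000); enqueue [0]
  #3 pop 2: in=0000 → 1111 (no change)
  #4 pop 3: in=0000 → 0010 (was 0000); enqueue []
  #5 pop 4: in=1111 → 1110 (was 0000); enqueue []
  #6 pop 5: in=1111 → 1110 (was 0000); enqueue [3]
  #7 pop 6: in=1111 → 1111 (was 0000); enqueue []
  #8 pop 7: in=1111 → 1111 (was 1011); enqueue [6]
  #9 pop 0: in=1111 → 1001 (no change)
  #10 pop 3: in=1110 → 0110 (was 0010); enqueue []
  #11 pop 6: in=1111 → 1111 (no change)

Fixpoint:
  val[0] = 1001
  val[1] = 1111
  val[2] = 1111
  val[3] = 0110
  val[4] = 1110
  val[5] = 1110
  val[6] = 1111
  val[7] = 1111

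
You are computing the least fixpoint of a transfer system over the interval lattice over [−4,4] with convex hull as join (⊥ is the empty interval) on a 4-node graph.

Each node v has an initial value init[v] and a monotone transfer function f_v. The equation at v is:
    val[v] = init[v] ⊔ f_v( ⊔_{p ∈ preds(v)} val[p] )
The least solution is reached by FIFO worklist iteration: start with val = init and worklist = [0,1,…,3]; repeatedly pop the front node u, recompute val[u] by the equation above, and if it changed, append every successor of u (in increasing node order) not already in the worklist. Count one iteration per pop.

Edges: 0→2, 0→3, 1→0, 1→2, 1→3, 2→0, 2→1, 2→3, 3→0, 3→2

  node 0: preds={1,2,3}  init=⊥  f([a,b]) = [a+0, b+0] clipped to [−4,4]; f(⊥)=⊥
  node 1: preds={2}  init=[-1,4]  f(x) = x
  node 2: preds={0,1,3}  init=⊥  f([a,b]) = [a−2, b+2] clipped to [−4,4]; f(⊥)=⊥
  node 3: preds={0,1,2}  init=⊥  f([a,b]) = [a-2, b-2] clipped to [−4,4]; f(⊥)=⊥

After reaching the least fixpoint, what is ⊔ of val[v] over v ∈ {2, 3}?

Iteration log — 13 steps:
  step 1. node 0  ⊔preds=[-1,4]  new=[-1,4]  old=⊥  +wl: 
  step 2. node 1  ⊔preds=⊥  new=[-1,4]  stable
  step 3. node 2  ⊔preds=[-1,4]  new=[-3,4]  old=⊥  +wl: 0,1
  step 4. node 3  ⊔preds=[-3,4]  new=[-4,2]  old=⊥  +wl: 2
  step 5. node 0  ⊔preds=[-4,4]  new=[-4,4]  old=[-1,4]  +wl: 3
  step 6. node 1  ⊔preds=[-3,4]  new=[-3,4]  old=[-1,4]  +wl: 0
  step 7. node 2  ⊔preds=[-4,4]  new=[-4,4]  old=[-3,4]  +wl: 1
  step 8. node 3  ⊔preds=[-4,4]  new=[-4,2]  stable
  step 9. node 0  ⊔preds=[-4,4]  new=[-4,4]  stable
  step 10. node 1  ⊔preds=[-4,4]  new=[-4,4]  old=[-3,4]  +wl: 0,2,3
  step 11. node 0  ⊔preds=[-4,4]  new=[-4,4]  stable
  step 12. node 2  ⊔preds=[-4,4]  new=[-4,4]  stable
  step 13. node 3  ⊔preds=[-4,4]  new=[-4,2]  stable

Least fixpoint reached:
  node 0: [-4,4]
  node 1: [-4,4]
  node 2: [-4,4]
  node 3: [-4,2]

[-4,4]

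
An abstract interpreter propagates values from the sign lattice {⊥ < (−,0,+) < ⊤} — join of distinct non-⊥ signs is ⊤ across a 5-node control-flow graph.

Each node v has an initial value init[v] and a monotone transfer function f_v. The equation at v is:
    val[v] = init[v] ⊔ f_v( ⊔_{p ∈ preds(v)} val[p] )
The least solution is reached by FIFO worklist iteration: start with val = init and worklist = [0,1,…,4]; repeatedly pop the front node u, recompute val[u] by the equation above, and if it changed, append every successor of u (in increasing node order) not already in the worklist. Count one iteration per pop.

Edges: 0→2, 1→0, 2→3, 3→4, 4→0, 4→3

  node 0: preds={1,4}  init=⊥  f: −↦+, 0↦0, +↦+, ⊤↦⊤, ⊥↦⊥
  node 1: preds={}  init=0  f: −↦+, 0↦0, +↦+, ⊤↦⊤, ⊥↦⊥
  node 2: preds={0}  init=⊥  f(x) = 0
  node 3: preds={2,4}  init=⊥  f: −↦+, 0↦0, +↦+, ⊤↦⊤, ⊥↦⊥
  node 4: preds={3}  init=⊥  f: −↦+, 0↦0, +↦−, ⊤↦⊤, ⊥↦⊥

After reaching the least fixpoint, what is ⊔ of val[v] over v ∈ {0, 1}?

Trace (7 dequeues):
  [1] u=0 | in 0 | out 0 | prev ⊥ | push {}
  [2] u=1 | in ⊥ | out 0 | ==
  [3] u=2 | in 0 | out 0 | prev ⊥ | push {}
  [4] u=3 | in 0 | out 0 | prev ⊥ | push {}
  [5] u=4 | in 0 | out 0 | prev ⊥ | push {0,3}
  [6] u=0 | in 0 | out 0 | ==
  [7] u=3 | in 0 | out 0 | ==

Converged values:
  [0] 0
  [1] 0
  [2] 0
  [3] 0
  [4] 0

0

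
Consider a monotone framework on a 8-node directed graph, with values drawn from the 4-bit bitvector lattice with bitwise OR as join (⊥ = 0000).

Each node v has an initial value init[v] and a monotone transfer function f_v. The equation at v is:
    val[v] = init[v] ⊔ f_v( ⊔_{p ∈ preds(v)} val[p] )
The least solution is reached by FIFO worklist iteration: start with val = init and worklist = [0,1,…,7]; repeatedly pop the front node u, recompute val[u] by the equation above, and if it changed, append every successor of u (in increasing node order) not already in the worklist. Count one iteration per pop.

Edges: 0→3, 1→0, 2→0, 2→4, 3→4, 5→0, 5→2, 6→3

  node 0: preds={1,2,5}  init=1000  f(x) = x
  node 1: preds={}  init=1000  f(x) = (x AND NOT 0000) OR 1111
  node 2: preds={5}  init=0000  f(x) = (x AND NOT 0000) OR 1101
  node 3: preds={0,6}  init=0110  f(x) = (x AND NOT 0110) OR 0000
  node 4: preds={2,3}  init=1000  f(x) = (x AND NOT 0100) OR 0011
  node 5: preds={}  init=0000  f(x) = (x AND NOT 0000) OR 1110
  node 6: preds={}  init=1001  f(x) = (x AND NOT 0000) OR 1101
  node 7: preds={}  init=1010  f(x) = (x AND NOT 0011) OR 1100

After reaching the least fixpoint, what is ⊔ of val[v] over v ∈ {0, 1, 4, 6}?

1111

Trace (13 dequeues):
  [1] u=0 | in 1000 | out 1000 | ==
  [2] u=1 | in 0000 | out 1111 | prev 1000 | push {0}
  [3] u=2 | in 0000 | out 1101 | prev 0000 | push {}
  [4] u=3 | in 1001 | out 1111 | prev 0110 | push {}
  [5] u=4 | in 1111 | out 1011 | prev 1000 | push {}
  [6] u=5 | in 0000 | out 1110 | prev 0000 | push {2}
  [7] u=6 | in 0000 | out 1101 | prev 1001 | push {3}
  [8] u=7 | in 0000 | out 1110 | prev 1010 | push {}
  [9] u=0 | in 1111 | out 1111 | prev 1000 | push {}
  [10] u=2 | in 1110 | out 1111 | prev 1101 | push {0,4}
  [11] u=3 | in 1111 | out 1111 | ==
  [12] u=0 | in 1111 | out 1111 | ==
  [13] u=4 | in 1111 | out 1011 | ==

Converged values:
  [0] 1111
  [1] 1111
  [2] 1111
  [3] 1111
  [4] 1011
  [5] 1110
  [6] 1101
  [7] 1110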